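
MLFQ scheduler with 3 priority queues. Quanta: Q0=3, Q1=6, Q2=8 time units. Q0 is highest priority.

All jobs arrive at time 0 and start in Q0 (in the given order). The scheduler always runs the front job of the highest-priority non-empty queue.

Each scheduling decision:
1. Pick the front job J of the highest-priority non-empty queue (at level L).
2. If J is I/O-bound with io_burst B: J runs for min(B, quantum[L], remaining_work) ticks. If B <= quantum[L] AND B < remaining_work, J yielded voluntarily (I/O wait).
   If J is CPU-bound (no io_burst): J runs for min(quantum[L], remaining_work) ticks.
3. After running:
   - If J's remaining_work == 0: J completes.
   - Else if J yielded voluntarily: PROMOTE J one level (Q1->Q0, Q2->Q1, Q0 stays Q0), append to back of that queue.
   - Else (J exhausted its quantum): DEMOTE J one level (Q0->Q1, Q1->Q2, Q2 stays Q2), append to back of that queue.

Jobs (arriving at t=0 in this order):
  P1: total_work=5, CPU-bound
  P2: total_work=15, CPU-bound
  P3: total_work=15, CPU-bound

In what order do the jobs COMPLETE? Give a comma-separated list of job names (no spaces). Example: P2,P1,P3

Answer: P1,P2,P3

Derivation:
t=0-3: P1@Q0 runs 3, rem=2, quantum used, demote→Q1. Q0=[P2,P3] Q1=[P1] Q2=[]
t=3-6: P2@Q0 runs 3, rem=12, quantum used, demote→Q1. Q0=[P3] Q1=[P1,P2] Q2=[]
t=6-9: P3@Q0 runs 3, rem=12, quantum used, demote→Q1. Q0=[] Q1=[P1,P2,P3] Q2=[]
t=9-11: P1@Q1 runs 2, rem=0, completes. Q0=[] Q1=[P2,P3] Q2=[]
t=11-17: P2@Q1 runs 6, rem=6, quantum used, demote→Q2. Q0=[] Q1=[P3] Q2=[P2]
t=17-23: P3@Q1 runs 6, rem=6, quantum used, demote→Q2. Q0=[] Q1=[] Q2=[P2,P3]
t=23-29: P2@Q2 runs 6, rem=0, completes. Q0=[] Q1=[] Q2=[P3]
t=29-35: P3@Q2 runs 6, rem=0, completes. Q0=[] Q1=[] Q2=[]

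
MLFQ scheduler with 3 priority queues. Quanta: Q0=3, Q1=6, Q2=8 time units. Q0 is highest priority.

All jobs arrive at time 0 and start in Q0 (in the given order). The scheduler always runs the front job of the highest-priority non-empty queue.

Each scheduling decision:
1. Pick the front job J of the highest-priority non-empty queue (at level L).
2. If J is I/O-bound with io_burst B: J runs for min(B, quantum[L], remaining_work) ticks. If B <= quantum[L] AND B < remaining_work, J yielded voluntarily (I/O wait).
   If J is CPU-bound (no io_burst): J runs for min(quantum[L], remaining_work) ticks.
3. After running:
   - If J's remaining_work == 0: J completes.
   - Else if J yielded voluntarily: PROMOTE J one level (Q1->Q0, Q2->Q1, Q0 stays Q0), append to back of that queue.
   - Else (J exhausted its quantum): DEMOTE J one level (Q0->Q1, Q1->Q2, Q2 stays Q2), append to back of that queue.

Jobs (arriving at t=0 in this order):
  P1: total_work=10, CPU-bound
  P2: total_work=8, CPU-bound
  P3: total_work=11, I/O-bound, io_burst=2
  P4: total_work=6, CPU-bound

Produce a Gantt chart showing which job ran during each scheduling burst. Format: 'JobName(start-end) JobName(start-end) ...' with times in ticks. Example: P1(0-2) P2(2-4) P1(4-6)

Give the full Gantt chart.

t=0-3: P1@Q0 runs 3, rem=7, quantum used, demote→Q1. Q0=[P2,P3,P4] Q1=[P1] Q2=[]
t=3-6: P2@Q0 runs 3, rem=5, quantum used, demote→Q1. Q0=[P3,P4] Q1=[P1,P2] Q2=[]
t=6-8: P3@Q0 runs 2, rem=9, I/O yield, promote→Q0. Q0=[P4,P3] Q1=[P1,P2] Q2=[]
t=8-11: P4@Q0 runs 3, rem=3, quantum used, demote→Q1. Q0=[P3] Q1=[P1,P2,P4] Q2=[]
t=11-13: P3@Q0 runs 2, rem=7, I/O yield, promote→Q0. Q0=[P3] Q1=[P1,P2,P4] Q2=[]
t=13-15: P3@Q0 runs 2, rem=5, I/O yield, promote→Q0. Q0=[P3] Q1=[P1,P2,P4] Q2=[]
t=15-17: P3@Q0 runs 2, rem=3, I/O yield, promote→Q0. Q0=[P3] Q1=[P1,P2,P4] Q2=[]
t=17-19: P3@Q0 runs 2, rem=1, I/O yield, promote→Q0. Q0=[P3] Q1=[P1,P2,P4] Q2=[]
t=19-20: P3@Q0 runs 1, rem=0, completes. Q0=[] Q1=[P1,P2,P4] Q2=[]
t=20-26: P1@Q1 runs 6, rem=1, quantum used, demote→Q2. Q0=[] Q1=[P2,P4] Q2=[P1]
t=26-31: P2@Q1 runs 5, rem=0, completes. Q0=[] Q1=[P4] Q2=[P1]
t=31-34: P4@Q1 runs 3, rem=0, completes. Q0=[] Q1=[] Q2=[P1]
t=34-35: P1@Q2 runs 1, rem=0, completes. Q0=[] Q1=[] Q2=[]

Answer: P1(0-3) P2(3-6) P3(6-8) P4(8-11) P3(11-13) P3(13-15) P3(15-17) P3(17-19) P3(19-20) P1(20-26) P2(26-31) P4(31-34) P1(34-35)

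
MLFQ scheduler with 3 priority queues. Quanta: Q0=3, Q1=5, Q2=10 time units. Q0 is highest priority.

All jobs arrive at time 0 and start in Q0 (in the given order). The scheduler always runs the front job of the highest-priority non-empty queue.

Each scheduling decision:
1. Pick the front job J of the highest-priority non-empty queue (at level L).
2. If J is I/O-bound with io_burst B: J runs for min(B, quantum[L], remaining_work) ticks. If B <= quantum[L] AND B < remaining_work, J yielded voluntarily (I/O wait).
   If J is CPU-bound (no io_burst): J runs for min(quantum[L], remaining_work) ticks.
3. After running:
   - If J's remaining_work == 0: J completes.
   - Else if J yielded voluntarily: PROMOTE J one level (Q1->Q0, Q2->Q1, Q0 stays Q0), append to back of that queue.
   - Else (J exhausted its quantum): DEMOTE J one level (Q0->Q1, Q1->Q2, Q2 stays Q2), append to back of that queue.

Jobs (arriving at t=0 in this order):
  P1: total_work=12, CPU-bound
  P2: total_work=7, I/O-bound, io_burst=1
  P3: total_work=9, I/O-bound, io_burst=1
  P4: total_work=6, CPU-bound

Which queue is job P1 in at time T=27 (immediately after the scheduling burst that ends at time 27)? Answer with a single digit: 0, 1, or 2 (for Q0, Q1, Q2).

t=0-3: P1@Q0 runs 3, rem=9, quantum used, demote→Q1. Q0=[P2,P3,P4] Q1=[P1] Q2=[]
t=3-4: P2@Q0 runs 1, rem=6, I/O yield, promote→Q0. Q0=[P3,P4,P2] Q1=[P1] Q2=[]
t=4-5: P3@Q0 runs 1, rem=8, I/O yield, promote→Q0. Q0=[P4,P2,P3] Q1=[P1] Q2=[]
t=5-8: P4@Q0 runs 3, rem=3, quantum used, demote→Q1. Q0=[P2,P3] Q1=[P1,P4] Q2=[]
t=8-9: P2@Q0 runs 1, rem=5, I/O yield, promote→Q0. Q0=[P3,P2] Q1=[P1,P4] Q2=[]
t=9-10: P3@Q0 runs 1, rem=7, I/O yield, promote→Q0. Q0=[P2,P3] Q1=[P1,P4] Q2=[]
t=10-11: P2@Q0 runs 1, rem=4, I/O yield, promote→Q0. Q0=[P3,P2] Q1=[P1,P4] Q2=[]
t=11-12: P3@Q0 runs 1, rem=6, I/O yield, promote→Q0. Q0=[P2,P3] Q1=[P1,P4] Q2=[]
t=12-13: P2@Q0 runs 1, rem=3, I/O yield, promote→Q0. Q0=[P3,P2] Q1=[P1,P4] Q2=[]
t=13-14: P3@Q0 runs 1, rem=5, I/O yield, promote→Q0. Q0=[P2,P3] Q1=[P1,P4] Q2=[]
t=14-15: P2@Q0 runs 1, rem=2, I/O yield, promote→Q0. Q0=[P3,P2] Q1=[P1,P4] Q2=[]
t=15-16: P3@Q0 runs 1, rem=4, I/O yield, promote→Q0. Q0=[P2,P3] Q1=[P1,P4] Q2=[]
t=16-17: P2@Q0 runs 1, rem=1, I/O yield, promote→Q0. Q0=[P3,P2] Q1=[P1,P4] Q2=[]
t=17-18: P3@Q0 runs 1, rem=3, I/O yield, promote→Q0. Q0=[P2,P3] Q1=[P1,P4] Q2=[]
t=18-19: P2@Q0 runs 1, rem=0, completes. Q0=[P3] Q1=[P1,P4] Q2=[]
t=19-20: P3@Q0 runs 1, rem=2, I/O yield, promote→Q0. Q0=[P3] Q1=[P1,P4] Q2=[]
t=20-21: P3@Q0 runs 1, rem=1, I/O yield, promote→Q0. Q0=[P3] Q1=[P1,P4] Q2=[]
t=21-22: P3@Q0 runs 1, rem=0, completes. Q0=[] Q1=[P1,P4] Q2=[]
t=22-27: P1@Q1 runs 5, rem=4, quantum used, demote→Q2. Q0=[] Q1=[P4] Q2=[P1]
t=27-30: P4@Q1 runs 3, rem=0, completes. Q0=[] Q1=[] Q2=[P1]
t=30-34: P1@Q2 runs 4, rem=0, completes. Q0=[] Q1=[] Q2=[]

Answer: 2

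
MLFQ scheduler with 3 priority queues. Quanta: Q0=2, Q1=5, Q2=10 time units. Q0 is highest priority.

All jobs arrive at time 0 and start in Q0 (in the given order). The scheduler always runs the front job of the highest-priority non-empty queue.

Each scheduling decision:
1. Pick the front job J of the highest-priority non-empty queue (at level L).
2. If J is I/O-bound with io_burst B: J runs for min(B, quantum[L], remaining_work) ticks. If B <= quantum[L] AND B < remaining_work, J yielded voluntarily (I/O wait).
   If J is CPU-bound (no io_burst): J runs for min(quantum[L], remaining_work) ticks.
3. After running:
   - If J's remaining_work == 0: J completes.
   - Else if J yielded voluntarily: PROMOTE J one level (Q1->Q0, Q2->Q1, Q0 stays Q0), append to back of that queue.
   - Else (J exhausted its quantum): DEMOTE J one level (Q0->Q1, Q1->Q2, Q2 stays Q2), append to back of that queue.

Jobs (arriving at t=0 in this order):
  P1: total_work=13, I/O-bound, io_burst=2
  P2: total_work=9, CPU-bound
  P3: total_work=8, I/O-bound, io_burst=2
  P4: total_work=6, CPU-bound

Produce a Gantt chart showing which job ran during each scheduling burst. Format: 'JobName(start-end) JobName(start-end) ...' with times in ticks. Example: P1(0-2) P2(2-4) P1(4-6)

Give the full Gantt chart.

Answer: P1(0-2) P2(2-4) P3(4-6) P4(6-8) P1(8-10) P3(10-12) P1(12-14) P3(14-16) P1(16-18) P3(18-20) P1(20-22) P1(22-24) P1(24-25) P2(25-30) P4(30-34) P2(34-36)

Derivation:
t=0-2: P1@Q0 runs 2, rem=11, I/O yield, promote→Q0. Q0=[P2,P3,P4,P1] Q1=[] Q2=[]
t=2-4: P2@Q0 runs 2, rem=7, quantum used, demote→Q1. Q0=[P3,P4,P1] Q1=[P2] Q2=[]
t=4-6: P3@Q0 runs 2, rem=6, I/O yield, promote→Q0. Q0=[P4,P1,P3] Q1=[P2] Q2=[]
t=6-8: P4@Q0 runs 2, rem=4, quantum used, demote→Q1. Q0=[P1,P3] Q1=[P2,P4] Q2=[]
t=8-10: P1@Q0 runs 2, rem=9, I/O yield, promote→Q0. Q0=[P3,P1] Q1=[P2,P4] Q2=[]
t=10-12: P3@Q0 runs 2, rem=4, I/O yield, promote→Q0. Q0=[P1,P3] Q1=[P2,P4] Q2=[]
t=12-14: P1@Q0 runs 2, rem=7, I/O yield, promote→Q0. Q0=[P3,P1] Q1=[P2,P4] Q2=[]
t=14-16: P3@Q0 runs 2, rem=2, I/O yield, promote→Q0. Q0=[P1,P3] Q1=[P2,P4] Q2=[]
t=16-18: P1@Q0 runs 2, rem=5, I/O yield, promote→Q0. Q0=[P3,P1] Q1=[P2,P4] Q2=[]
t=18-20: P3@Q0 runs 2, rem=0, completes. Q0=[P1] Q1=[P2,P4] Q2=[]
t=20-22: P1@Q0 runs 2, rem=3, I/O yield, promote→Q0. Q0=[P1] Q1=[P2,P4] Q2=[]
t=22-24: P1@Q0 runs 2, rem=1, I/O yield, promote→Q0. Q0=[P1] Q1=[P2,P4] Q2=[]
t=24-25: P1@Q0 runs 1, rem=0, completes. Q0=[] Q1=[P2,P4] Q2=[]
t=25-30: P2@Q1 runs 5, rem=2, quantum used, demote→Q2. Q0=[] Q1=[P4] Q2=[P2]
t=30-34: P4@Q1 runs 4, rem=0, completes. Q0=[] Q1=[] Q2=[P2]
t=34-36: P2@Q2 runs 2, rem=0, completes. Q0=[] Q1=[] Q2=[]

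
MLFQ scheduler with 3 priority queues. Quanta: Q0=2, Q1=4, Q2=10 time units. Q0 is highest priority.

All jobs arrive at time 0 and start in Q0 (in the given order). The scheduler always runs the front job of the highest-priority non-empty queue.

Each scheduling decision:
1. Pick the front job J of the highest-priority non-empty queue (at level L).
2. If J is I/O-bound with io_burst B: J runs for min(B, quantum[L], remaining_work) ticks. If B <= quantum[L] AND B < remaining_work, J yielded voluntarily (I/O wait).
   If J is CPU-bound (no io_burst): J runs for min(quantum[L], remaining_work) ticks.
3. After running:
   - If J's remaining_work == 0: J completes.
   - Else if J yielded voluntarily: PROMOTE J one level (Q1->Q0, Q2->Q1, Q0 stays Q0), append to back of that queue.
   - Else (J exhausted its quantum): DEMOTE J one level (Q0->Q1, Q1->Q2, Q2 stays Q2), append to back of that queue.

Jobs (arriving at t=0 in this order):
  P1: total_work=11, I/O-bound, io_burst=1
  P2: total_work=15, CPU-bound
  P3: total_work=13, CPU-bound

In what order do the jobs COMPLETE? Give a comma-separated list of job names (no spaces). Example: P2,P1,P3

Answer: P1,P2,P3

Derivation:
t=0-1: P1@Q0 runs 1, rem=10, I/O yield, promote→Q0. Q0=[P2,P3,P1] Q1=[] Q2=[]
t=1-3: P2@Q0 runs 2, rem=13, quantum used, demote→Q1. Q0=[P3,P1] Q1=[P2] Q2=[]
t=3-5: P3@Q0 runs 2, rem=11, quantum used, demote→Q1. Q0=[P1] Q1=[P2,P3] Q2=[]
t=5-6: P1@Q0 runs 1, rem=9, I/O yield, promote→Q0. Q0=[P1] Q1=[P2,P3] Q2=[]
t=6-7: P1@Q0 runs 1, rem=8, I/O yield, promote→Q0. Q0=[P1] Q1=[P2,P3] Q2=[]
t=7-8: P1@Q0 runs 1, rem=7, I/O yield, promote→Q0. Q0=[P1] Q1=[P2,P3] Q2=[]
t=8-9: P1@Q0 runs 1, rem=6, I/O yield, promote→Q0. Q0=[P1] Q1=[P2,P3] Q2=[]
t=9-10: P1@Q0 runs 1, rem=5, I/O yield, promote→Q0. Q0=[P1] Q1=[P2,P3] Q2=[]
t=10-11: P1@Q0 runs 1, rem=4, I/O yield, promote→Q0. Q0=[P1] Q1=[P2,P3] Q2=[]
t=11-12: P1@Q0 runs 1, rem=3, I/O yield, promote→Q0. Q0=[P1] Q1=[P2,P3] Q2=[]
t=12-13: P1@Q0 runs 1, rem=2, I/O yield, promote→Q0. Q0=[P1] Q1=[P2,P3] Q2=[]
t=13-14: P1@Q0 runs 1, rem=1, I/O yield, promote→Q0. Q0=[P1] Q1=[P2,P3] Q2=[]
t=14-15: P1@Q0 runs 1, rem=0, completes. Q0=[] Q1=[P2,P3] Q2=[]
t=15-19: P2@Q1 runs 4, rem=9, quantum used, demote→Q2. Q0=[] Q1=[P3] Q2=[P2]
t=19-23: P3@Q1 runs 4, rem=7, quantum used, demote→Q2. Q0=[] Q1=[] Q2=[P2,P3]
t=23-32: P2@Q2 runs 9, rem=0, completes. Q0=[] Q1=[] Q2=[P3]
t=32-39: P3@Q2 runs 7, rem=0, completes. Q0=[] Q1=[] Q2=[]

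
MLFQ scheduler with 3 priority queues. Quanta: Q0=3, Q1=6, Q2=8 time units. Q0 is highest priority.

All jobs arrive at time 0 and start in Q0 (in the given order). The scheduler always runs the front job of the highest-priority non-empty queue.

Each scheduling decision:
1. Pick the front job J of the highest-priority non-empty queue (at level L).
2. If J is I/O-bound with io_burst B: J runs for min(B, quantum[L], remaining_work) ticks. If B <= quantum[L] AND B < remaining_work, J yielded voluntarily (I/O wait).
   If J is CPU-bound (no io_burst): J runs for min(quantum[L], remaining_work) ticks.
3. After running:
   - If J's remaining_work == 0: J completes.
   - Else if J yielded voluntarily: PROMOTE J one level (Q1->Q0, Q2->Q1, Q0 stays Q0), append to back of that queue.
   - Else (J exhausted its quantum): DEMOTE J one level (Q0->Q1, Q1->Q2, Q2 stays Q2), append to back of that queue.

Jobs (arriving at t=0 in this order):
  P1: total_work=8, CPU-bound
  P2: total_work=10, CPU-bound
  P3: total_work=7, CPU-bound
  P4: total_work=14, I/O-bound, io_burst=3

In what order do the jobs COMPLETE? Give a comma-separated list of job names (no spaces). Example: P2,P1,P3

t=0-3: P1@Q0 runs 3, rem=5, quantum used, demote→Q1. Q0=[P2,P3,P4] Q1=[P1] Q2=[]
t=3-6: P2@Q0 runs 3, rem=7, quantum used, demote→Q1. Q0=[P3,P4] Q1=[P1,P2] Q2=[]
t=6-9: P3@Q0 runs 3, rem=4, quantum used, demote→Q1. Q0=[P4] Q1=[P1,P2,P3] Q2=[]
t=9-12: P4@Q0 runs 3, rem=11, I/O yield, promote→Q0. Q0=[P4] Q1=[P1,P2,P3] Q2=[]
t=12-15: P4@Q0 runs 3, rem=8, I/O yield, promote→Q0. Q0=[P4] Q1=[P1,P2,P3] Q2=[]
t=15-18: P4@Q0 runs 3, rem=5, I/O yield, promote→Q0. Q0=[P4] Q1=[P1,P2,P3] Q2=[]
t=18-21: P4@Q0 runs 3, rem=2, I/O yield, promote→Q0. Q0=[P4] Q1=[P1,P2,P3] Q2=[]
t=21-23: P4@Q0 runs 2, rem=0, completes. Q0=[] Q1=[P1,P2,P3] Q2=[]
t=23-28: P1@Q1 runs 5, rem=0, completes. Q0=[] Q1=[P2,P3] Q2=[]
t=28-34: P2@Q1 runs 6, rem=1, quantum used, demote→Q2. Q0=[] Q1=[P3] Q2=[P2]
t=34-38: P3@Q1 runs 4, rem=0, completes. Q0=[] Q1=[] Q2=[P2]
t=38-39: P2@Q2 runs 1, rem=0, completes. Q0=[] Q1=[] Q2=[]

Answer: P4,P1,P3,P2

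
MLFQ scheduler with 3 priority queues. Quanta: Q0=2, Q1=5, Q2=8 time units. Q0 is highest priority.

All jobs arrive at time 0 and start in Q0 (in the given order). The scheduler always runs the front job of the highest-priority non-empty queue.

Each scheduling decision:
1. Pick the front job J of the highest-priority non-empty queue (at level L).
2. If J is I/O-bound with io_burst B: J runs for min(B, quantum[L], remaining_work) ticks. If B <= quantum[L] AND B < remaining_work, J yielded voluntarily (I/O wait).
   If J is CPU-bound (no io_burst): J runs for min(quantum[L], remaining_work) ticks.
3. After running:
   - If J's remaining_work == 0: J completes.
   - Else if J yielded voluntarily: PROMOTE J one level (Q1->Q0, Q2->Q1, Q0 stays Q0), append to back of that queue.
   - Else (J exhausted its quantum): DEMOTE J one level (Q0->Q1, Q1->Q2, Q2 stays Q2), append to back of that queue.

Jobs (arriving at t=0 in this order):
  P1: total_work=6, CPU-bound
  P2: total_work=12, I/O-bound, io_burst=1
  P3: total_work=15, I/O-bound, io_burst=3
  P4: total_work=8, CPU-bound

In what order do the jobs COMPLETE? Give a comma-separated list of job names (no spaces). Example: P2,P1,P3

t=0-2: P1@Q0 runs 2, rem=4, quantum used, demote→Q1. Q0=[P2,P3,P4] Q1=[P1] Q2=[]
t=2-3: P2@Q0 runs 1, rem=11, I/O yield, promote→Q0. Q0=[P3,P4,P2] Q1=[P1] Q2=[]
t=3-5: P3@Q0 runs 2, rem=13, quantum used, demote→Q1. Q0=[P4,P2] Q1=[P1,P3] Q2=[]
t=5-7: P4@Q0 runs 2, rem=6, quantum used, demote→Q1. Q0=[P2] Q1=[P1,P3,P4] Q2=[]
t=7-8: P2@Q0 runs 1, rem=10, I/O yield, promote→Q0. Q0=[P2] Q1=[P1,P3,P4] Q2=[]
t=8-9: P2@Q0 runs 1, rem=9, I/O yield, promote→Q0. Q0=[P2] Q1=[P1,P3,P4] Q2=[]
t=9-10: P2@Q0 runs 1, rem=8, I/O yield, promote→Q0. Q0=[P2] Q1=[P1,P3,P4] Q2=[]
t=10-11: P2@Q0 runs 1, rem=7, I/O yield, promote→Q0. Q0=[P2] Q1=[P1,P3,P4] Q2=[]
t=11-12: P2@Q0 runs 1, rem=6, I/O yield, promote→Q0. Q0=[P2] Q1=[P1,P3,P4] Q2=[]
t=12-13: P2@Q0 runs 1, rem=5, I/O yield, promote→Q0. Q0=[P2] Q1=[P1,P3,P4] Q2=[]
t=13-14: P2@Q0 runs 1, rem=4, I/O yield, promote→Q0. Q0=[P2] Q1=[P1,P3,P4] Q2=[]
t=14-15: P2@Q0 runs 1, rem=3, I/O yield, promote→Q0. Q0=[P2] Q1=[P1,P3,P4] Q2=[]
t=15-16: P2@Q0 runs 1, rem=2, I/O yield, promote→Q0. Q0=[P2] Q1=[P1,P3,P4] Q2=[]
t=16-17: P2@Q0 runs 1, rem=1, I/O yield, promote→Q0. Q0=[P2] Q1=[P1,P3,P4] Q2=[]
t=17-18: P2@Q0 runs 1, rem=0, completes. Q0=[] Q1=[P1,P3,P4] Q2=[]
t=18-22: P1@Q1 runs 4, rem=0, completes. Q0=[] Q1=[P3,P4] Q2=[]
t=22-25: P3@Q1 runs 3, rem=10, I/O yield, promote→Q0. Q0=[P3] Q1=[P4] Q2=[]
t=25-27: P3@Q0 runs 2, rem=8, quantum used, demote→Q1. Q0=[] Q1=[P4,P3] Q2=[]
t=27-32: P4@Q1 runs 5, rem=1, quantum used, demote→Q2. Q0=[] Q1=[P3] Q2=[P4]
t=32-35: P3@Q1 runs 3, rem=5, I/O yield, promote→Q0. Q0=[P3] Q1=[] Q2=[P4]
t=35-37: P3@Q0 runs 2, rem=3, quantum used, demote→Q1. Q0=[] Q1=[P3] Q2=[P4]
t=37-40: P3@Q1 runs 3, rem=0, completes. Q0=[] Q1=[] Q2=[P4]
t=40-41: P4@Q2 runs 1, rem=0, completes. Q0=[] Q1=[] Q2=[]

Answer: P2,P1,P3,P4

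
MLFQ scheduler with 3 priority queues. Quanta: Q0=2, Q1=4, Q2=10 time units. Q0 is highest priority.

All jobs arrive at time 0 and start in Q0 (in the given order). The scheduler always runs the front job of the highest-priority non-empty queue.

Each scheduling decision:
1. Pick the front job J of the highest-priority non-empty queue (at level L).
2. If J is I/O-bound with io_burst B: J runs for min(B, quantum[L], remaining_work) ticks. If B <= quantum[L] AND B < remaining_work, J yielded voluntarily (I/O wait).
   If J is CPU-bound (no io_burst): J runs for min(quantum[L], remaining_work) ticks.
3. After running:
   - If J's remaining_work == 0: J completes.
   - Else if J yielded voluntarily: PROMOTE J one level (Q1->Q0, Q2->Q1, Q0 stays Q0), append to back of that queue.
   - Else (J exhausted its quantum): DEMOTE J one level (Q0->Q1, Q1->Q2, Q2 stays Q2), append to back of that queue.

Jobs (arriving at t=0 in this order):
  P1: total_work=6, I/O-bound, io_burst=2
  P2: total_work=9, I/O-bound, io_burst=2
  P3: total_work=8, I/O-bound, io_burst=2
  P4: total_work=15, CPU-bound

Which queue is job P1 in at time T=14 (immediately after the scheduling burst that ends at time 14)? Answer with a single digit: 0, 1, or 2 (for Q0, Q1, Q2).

t=0-2: P1@Q0 runs 2, rem=4, I/O yield, promote→Q0. Q0=[P2,P3,P4,P1] Q1=[] Q2=[]
t=2-4: P2@Q0 runs 2, rem=7, I/O yield, promote→Q0. Q0=[P3,P4,P1,P2] Q1=[] Q2=[]
t=4-6: P3@Q0 runs 2, rem=6, I/O yield, promote→Q0. Q0=[P4,P1,P2,P3] Q1=[] Q2=[]
t=6-8: P4@Q0 runs 2, rem=13, quantum used, demote→Q1. Q0=[P1,P2,P3] Q1=[P4] Q2=[]
t=8-10: P1@Q0 runs 2, rem=2, I/O yield, promote→Q0. Q0=[P2,P3,P1] Q1=[P4] Q2=[]
t=10-12: P2@Q0 runs 2, rem=5, I/O yield, promote→Q0. Q0=[P3,P1,P2] Q1=[P4] Q2=[]
t=12-14: P3@Q0 runs 2, rem=4, I/O yield, promote→Q0. Q0=[P1,P2,P3] Q1=[P4] Q2=[]
t=14-16: P1@Q0 runs 2, rem=0, completes. Q0=[P2,P3] Q1=[P4] Q2=[]
t=16-18: P2@Q0 runs 2, rem=3, I/O yield, promote→Q0. Q0=[P3,P2] Q1=[P4] Q2=[]
t=18-20: P3@Q0 runs 2, rem=2, I/O yield, promote→Q0. Q0=[P2,P3] Q1=[P4] Q2=[]
t=20-22: P2@Q0 runs 2, rem=1, I/O yield, promote→Q0. Q0=[P3,P2] Q1=[P4] Q2=[]
t=22-24: P3@Q0 runs 2, rem=0, completes. Q0=[P2] Q1=[P4] Q2=[]
t=24-25: P2@Q0 runs 1, rem=0, completes. Q0=[] Q1=[P4] Q2=[]
t=25-29: P4@Q1 runs 4, rem=9, quantum used, demote→Q2. Q0=[] Q1=[] Q2=[P4]
t=29-38: P4@Q2 runs 9, rem=0, completes. Q0=[] Q1=[] Q2=[]

Answer: 0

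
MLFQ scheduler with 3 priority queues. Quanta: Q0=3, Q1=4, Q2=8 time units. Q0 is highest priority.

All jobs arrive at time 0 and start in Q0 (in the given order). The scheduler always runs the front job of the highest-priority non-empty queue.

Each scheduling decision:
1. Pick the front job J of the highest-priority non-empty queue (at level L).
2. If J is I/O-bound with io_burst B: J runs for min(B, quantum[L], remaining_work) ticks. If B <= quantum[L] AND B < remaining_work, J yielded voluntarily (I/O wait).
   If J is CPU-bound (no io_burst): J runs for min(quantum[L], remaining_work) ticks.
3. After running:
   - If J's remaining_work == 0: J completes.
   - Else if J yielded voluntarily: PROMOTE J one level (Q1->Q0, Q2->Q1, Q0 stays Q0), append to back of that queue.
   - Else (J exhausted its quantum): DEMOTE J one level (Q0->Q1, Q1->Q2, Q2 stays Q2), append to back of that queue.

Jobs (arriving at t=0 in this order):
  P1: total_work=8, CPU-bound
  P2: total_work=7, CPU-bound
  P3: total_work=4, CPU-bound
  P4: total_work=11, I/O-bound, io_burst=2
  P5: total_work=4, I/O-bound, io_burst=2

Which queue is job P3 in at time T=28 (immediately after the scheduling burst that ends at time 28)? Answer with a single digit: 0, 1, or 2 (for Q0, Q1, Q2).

Answer: 1

Derivation:
t=0-3: P1@Q0 runs 3, rem=5, quantum used, demote→Q1. Q0=[P2,P3,P4,P5] Q1=[P1] Q2=[]
t=3-6: P2@Q0 runs 3, rem=4, quantum used, demote→Q1. Q0=[P3,P4,P5] Q1=[P1,P2] Q2=[]
t=6-9: P3@Q0 runs 3, rem=1, quantum used, demote→Q1. Q0=[P4,P5] Q1=[P1,P2,P3] Q2=[]
t=9-11: P4@Q0 runs 2, rem=9, I/O yield, promote→Q0. Q0=[P5,P4] Q1=[P1,P2,P3] Q2=[]
t=11-13: P5@Q0 runs 2, rem=2, I/O yield, promote→Q0. Q0=[P4,P5] Q1=[P1,P2,P3] Q2=[]
t=13-15: P4@Q0 runs 2, rem=7, I/O yield, promote→Q0. Q0=[P5,P4] Q1=[P1,P2,P3] Q2=[]
t=15-17: P5@Q0 runs 2, rem=0, completes. Q0=[P4] Q1=[P1,P2,P3] Q2=[]
t=17-19: P4@Q0 runs 2, rem=5, I/O yield, promote→Q0. Q0=[P4] Q1=[P1,P2,P3] Q2=[]
t=19-21: P4@Q0 runs 2, rem=3, I/O yield, promote→Q0. Q0=[P4] Q1=[P1,P2,P3] Q2=[]
t=21-23: P4@Q0 runs 2, rem=1, I/O yield, promote→Q0. Q0=[P4] Q1=[P1,P2,P3] Q2=[]
t=23-24: P4@Q0 runs 1, rem=0, completes. Q0=[] Q1=[P1,P2,P3] Q2=[]
t=24-28: P1@Q1 runs 4, rem=1, quantum used, demote→Q2. Q0=[] Q1=[P2,P3] Q2=[P1]
t=28-32: P2@Q1 runs 4, rem=0, completes. Q0=[] Q1=[P3] Q2=[P1]
t=32-33: P3@Q1 runs 1, rem=0, completes. Q0=[] Q1=[] Q2=[P1]
t=33-34: P1@Q2 runs 1, rem=0, completes. Q0=[] Q1=[] Q2=[]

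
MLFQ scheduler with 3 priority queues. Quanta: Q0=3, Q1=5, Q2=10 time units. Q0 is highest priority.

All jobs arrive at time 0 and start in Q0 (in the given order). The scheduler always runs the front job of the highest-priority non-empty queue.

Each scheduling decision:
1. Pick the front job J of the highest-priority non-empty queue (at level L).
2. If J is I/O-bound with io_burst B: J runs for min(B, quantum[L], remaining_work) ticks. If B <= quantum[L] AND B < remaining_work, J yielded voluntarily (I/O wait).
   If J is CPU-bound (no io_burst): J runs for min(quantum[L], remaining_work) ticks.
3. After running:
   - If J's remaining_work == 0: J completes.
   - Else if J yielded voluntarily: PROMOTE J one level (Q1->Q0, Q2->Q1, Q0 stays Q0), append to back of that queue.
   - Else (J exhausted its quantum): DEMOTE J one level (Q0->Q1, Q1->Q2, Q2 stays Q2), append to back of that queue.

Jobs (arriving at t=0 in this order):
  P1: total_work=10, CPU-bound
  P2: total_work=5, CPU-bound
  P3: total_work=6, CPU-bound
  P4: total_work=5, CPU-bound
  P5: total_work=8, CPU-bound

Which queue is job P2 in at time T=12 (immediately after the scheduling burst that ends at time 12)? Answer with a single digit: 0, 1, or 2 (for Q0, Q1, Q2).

t=0-3: P1@Q0 runs 3, rem=7, quantum used, demote→Q1. Q0=[P2,P3,P4,P5] Q1=[P1] Q2=[]
t=3-6: P2@Q0 runs 3, rem=2, quantum used, demote→Q1. Q0=[P3,P4,P5] Q1=[P1,P2] Q2=[]
t=6-9: P3@Q0 runs 3, rem=3, quantum used, demote→Q1. Q0=[P4,P5] Q1=[P1,P2,P3] Q2=[]
t=9-12: P4@Q0 runs 3, rem=2, quantum used, demote→Q1. Q0=[P5] Q1=[P1,P2,P3,P4] Q2=[]
t=12-15: P5@Q0 runs 3, rem=5, quantum used, demote→Q1. Q0=[] Q1=[P1,P2,P3,P4,P5] Q2=[]
t=15-20: P1@Q1 runs 5, rem=2, quantum used, demote→Q2. Q0=[] Q1=[P2,P3,P4,P5] Q2=[P1]
t=20-22: P2@Q1 runs 2, rem=0, completes. Q0=[] Q1=[P3,P4,P5] Q2=[P1]
t=22-25: P3@Q1 runs 3, rem=0, completes. Q0=[] Q1=[P4,P5] Q2=[P1]
t=25-27: P4@Q1 runs 2, rem=0, completes. Q0=[] Q1=[P5] Q2=[P1]
t=27-32: P5@Q1 runs 5, rem=0, completes. Q0=[] Q1=[] Q2=[P1]
t=32-34: P1@Q2 runs 2, rem=0, completes. Q0=[] Q1=[] Q2=[]

Answer: 1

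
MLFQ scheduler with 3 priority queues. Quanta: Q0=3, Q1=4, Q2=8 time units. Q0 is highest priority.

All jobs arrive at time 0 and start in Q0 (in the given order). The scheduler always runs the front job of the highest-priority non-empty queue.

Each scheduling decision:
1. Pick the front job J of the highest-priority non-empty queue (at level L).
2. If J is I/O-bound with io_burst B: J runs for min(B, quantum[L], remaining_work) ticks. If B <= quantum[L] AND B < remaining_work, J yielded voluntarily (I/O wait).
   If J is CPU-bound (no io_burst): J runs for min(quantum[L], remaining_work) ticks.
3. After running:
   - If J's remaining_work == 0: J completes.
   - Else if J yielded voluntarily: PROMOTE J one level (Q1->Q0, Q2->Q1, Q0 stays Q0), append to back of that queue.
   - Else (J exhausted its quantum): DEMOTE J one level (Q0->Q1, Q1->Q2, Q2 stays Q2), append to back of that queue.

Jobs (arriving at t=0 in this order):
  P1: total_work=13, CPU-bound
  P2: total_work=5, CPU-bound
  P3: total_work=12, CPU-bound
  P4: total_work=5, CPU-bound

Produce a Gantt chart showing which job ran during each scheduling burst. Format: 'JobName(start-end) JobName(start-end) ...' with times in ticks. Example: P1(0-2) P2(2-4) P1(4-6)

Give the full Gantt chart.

t=0-3: P1@Q0 runs 3, rem=10, quantum used, demote→Q1. Q0=[P2,P3,P4] Q1=[P1] Q2=[]
t=3-6: P2@Q0 runs 3, rem=2, quantum used, demote→Q1. Q0=[P3,P4] Q1=[P1,P2] Q2=[]
t=6-9: P3@Q0 runs 3, rem=9, quantum used, demote→Q1. Q0=[P4] Q1=[P1,P2,P3] Q2=[]
t=9-12: P4@Q0 runs 3, rem=2, quantum used, demote→Q1. Q0=[] Q1=[P1,P2,P3,P4] Q2=[]
t=12-16: P1@Q1 runs 4, rem=6, quantum used, demote→Q2. Q0=[] Q1=[P2,P3,P4] Q2=[P1]
t=16-18: P2@Q1 runs 2, rem=0, completes. Q0=[] Q1=[P3,P4] Q2=[P1]
t=18-22: P3@Q1 runs 4, rem=5, quantum used, demote→Q2. Q0=[] Q1=[P4] Q2=[P1,P3]
t=22-24: P4@Q1 runs 2, rem=0, completes. Q0=[] Q1=[] Q2=[P1,P3]
t=24-30: P1@Q2 runs 6, rem=0, completes. Q0=[] Q1=[] Q2=[P3]
t=30-35: P3@Q2 runs 5, rem=0, completes. Q0=[] Q1=[] Q2=[]

Answer: P1(0-3) P2(3-6) P3(6-9) P4(9-12) P1(12-16) P2(16-18) P3(18-22) P4(22-24) P1(24-30) P3(30-35)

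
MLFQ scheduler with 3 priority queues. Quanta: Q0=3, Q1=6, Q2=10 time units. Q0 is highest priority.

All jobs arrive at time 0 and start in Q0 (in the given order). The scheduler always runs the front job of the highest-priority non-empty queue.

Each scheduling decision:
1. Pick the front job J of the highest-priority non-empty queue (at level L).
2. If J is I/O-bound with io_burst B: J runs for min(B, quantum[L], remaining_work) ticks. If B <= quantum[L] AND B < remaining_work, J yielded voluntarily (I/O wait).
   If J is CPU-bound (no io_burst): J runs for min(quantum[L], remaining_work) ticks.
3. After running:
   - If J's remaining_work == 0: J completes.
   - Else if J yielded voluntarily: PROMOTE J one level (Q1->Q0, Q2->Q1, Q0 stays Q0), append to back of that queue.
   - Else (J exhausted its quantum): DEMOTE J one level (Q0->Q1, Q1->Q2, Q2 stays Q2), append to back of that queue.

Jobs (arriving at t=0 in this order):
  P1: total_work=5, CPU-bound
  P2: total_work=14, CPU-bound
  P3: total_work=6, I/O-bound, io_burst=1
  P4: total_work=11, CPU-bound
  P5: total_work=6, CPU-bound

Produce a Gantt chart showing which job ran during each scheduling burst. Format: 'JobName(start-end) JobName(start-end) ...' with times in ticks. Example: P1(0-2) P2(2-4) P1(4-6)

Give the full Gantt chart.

Answer: P1(0-3) P2(3-6) P3(6-7) P4(7-10) P5(10-13) P3(13-14) P3(14-15) P3(15-16) P3(16-17) P3(17-18) P1(18-20) P2(20-26) P4(26-32) P5(32-35) P2(35-40) P4(40-42)

Derivation:
t=0-3: P1@Q0 runs 3, rem=2, quantum used, demote→Q1. Q0=[P2,P3,P4,P5] Q1=[P1] Q2=[]
t=3-6: P2@Q0 runs 3, rem=11, quantum used, demote→Q1. Q0=[P3,P4,P5] Q1=[P1,P2] Q2=[]
t=6-7: P3@Q0 runs 1, rem=5, I/O yield, promote→Q0. Q0=[P4,P5,P3] Q1=[P1,P2] Q2=[]
t=7-10: P4@Q0 runs 3, rem=8, quantum used, demote→Q1. Q0=[P5,P3] Q1=[P1,P2,P4] Q2=[]
t=10-13: P5@Q0 runs 3, rem=3, quantum used, demote→Q1. Q0=[P3] Q1=[P1,P2,P4,P5] Q2=[]
t=13-14: P3@Q0 runs 1, rem=4, I/O yield, promote→Q0. Q0=[P3] Q1=[P1,P2,P4,P5] Q2=[]
t=14-15: P3@Q0 runs 1, rem=3, I/O yield, promote→Q0. Q0=[P3] Q1=[P1,P2,P4,P5] Q2=[]
t=15-16: P3@Q0 runs 1, rem=2, I/O yield, promote→Q0. Q0=[P3] Q1=[P1,P2,P4,P5] Q2=[]
t=16-17: P3@Q0 runs 1, rem=1, I/O yield, promote→Q0. Q0=[P3] Q1=[P1,P2,P4,P5] Q2=[]
t=17-18: P3@Q0 runs 1, rem=0, completes. Q0=[] Q1=[P1,P2,P4,P5] Q2=[]
t=18-20: P1@Q1 runs 2, rem=0, completes. Q0=[] Q1=[P2,P4,P5] Q2=[]
t=20-26: P2@Q1 runs 6, rem=5, quantum used, demote→Q2. Q0=[] Q1=[P4,P5] Q2=[P2]
t=26-32: P4@Q1 runs 6, rem=2, quantum used, demote→Q2. Q0=[] Q1=[P5] Q2=[P2,P4]
t=32-35: P5@Q1 runs 3, rem=0, completes. Q0=[] Q1=[] Q2=[P2,P4]
t=35-40: P2@Q2 runs 5, rem=0, completes. Q0=[] Q1=[] Q2=[P4]
t=40-42: P4@Q2 runs 2, rem=0, completes. Q0=[] Q1=[] Q2=[]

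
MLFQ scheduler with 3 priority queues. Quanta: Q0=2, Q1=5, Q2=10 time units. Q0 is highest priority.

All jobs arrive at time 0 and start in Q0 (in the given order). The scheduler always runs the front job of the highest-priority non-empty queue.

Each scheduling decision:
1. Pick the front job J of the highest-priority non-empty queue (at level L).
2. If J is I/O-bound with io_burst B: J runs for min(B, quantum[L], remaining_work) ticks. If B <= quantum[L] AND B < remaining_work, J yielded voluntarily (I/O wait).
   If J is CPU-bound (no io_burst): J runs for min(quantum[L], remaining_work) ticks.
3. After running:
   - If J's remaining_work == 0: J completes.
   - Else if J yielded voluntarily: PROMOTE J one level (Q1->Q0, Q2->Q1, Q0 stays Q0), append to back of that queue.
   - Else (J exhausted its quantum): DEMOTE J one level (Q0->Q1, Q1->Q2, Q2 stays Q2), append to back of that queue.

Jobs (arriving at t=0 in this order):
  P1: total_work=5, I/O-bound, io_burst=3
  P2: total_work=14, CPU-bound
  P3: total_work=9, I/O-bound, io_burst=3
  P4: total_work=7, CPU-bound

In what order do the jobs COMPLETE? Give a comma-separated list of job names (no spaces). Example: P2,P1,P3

Answer: P1,P4,P3,P2

Derivation:
t=0-2: P1@Q0 runs 2, rem=3, quantum used, demote→Q1. Q0=[P2,P3,P4] Q1=[P1] Q2=[]
t=2-4: P2@Q0 runs 2, rem=12, quantum used, demote→Q1. Q0=[P3,P4] Q1=[P1,P2] Q2=[]
t=4-6: P3@Q0 runs 2, rem=7, quantum used, demote→Q1. Q0=[P4] Q1=[P1,P2,P3] Q2=[]
t=6-8: P4@Q0 runs 2, rem=5, quantum used, demote→Q1. Q0=[] Q1=[P1,P2,P3,P4] Q2=[]
t=8-11: P1@Q1 runs 3, rem=0, completes. Q0=[] Q1=[P2,P3,P4] Q2=[]
t=11-16: P2@Q1 runs 5, rem=7, quantum used, demote→Q2. Q0=[] Q1=[P3,P4] Q2=[P2]
t=16-19: P3@Q1 runs 3, rem=4, I/O yield, promote→Q0. Q0=[P3] Q1=[P4] Q2=[P2]
t=19-21: P3@Q0 runs 2, rem=2, quantum used, demote→Q1. Q0=[] Q1=[P4,P3] Q2=[P2]
t=21-26: P4@Q1 runs 5, rem=0, completes. Q0=[] Q1=[P3] Q2=[P2]
t=26-28: P3@Q1 runs 2, rem=0, completes. Q0=[] Q1=[] Q2=[P2]
t=28-35: P2@Q2 runs 7, rem=0, completes. Q0=[] Q1=[] Q2=[]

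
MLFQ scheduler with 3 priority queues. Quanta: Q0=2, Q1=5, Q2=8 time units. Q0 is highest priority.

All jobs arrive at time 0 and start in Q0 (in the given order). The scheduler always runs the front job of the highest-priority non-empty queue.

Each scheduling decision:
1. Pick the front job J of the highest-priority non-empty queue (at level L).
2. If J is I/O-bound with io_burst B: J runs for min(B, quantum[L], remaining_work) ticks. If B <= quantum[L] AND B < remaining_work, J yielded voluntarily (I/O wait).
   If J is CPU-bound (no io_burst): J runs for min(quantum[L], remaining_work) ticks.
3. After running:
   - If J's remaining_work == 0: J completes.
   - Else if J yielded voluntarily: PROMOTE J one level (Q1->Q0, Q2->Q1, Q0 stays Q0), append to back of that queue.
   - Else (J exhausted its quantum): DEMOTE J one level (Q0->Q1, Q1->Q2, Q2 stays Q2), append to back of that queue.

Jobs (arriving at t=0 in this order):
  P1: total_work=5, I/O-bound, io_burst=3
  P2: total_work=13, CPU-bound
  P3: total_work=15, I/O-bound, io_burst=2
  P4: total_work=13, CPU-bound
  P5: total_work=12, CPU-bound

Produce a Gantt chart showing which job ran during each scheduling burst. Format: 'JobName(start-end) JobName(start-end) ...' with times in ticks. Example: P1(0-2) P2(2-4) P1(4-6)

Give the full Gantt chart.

Answer: P1(0-2) P2(2-4) P3(4-6) P4(6-8) P5(8-10) P3(10-12) P3(12-14) P3(14-16) P3(16-18) P3(18-20) P3(20-22) P3(22-23) P1(23-26) P2(26-31) P4(31-36) P5(36-41) P2(41-47) P4(47-53) P5(53-58)

Derivation:
t=0-2: P1@Q0 runs 2, rem=3, quantum used, demote→Q1. Q0=[P2,P3,P4,P5] Q1=[P1] Q2=[]
t=2-4: P2@Q0 runs 2, rem=11, quantum used, demote→Q1. Q0=[P3,P4,P5] Q1=[P1,P2] Q2=[]
t=4-6: P3@Q0 runs 2, rem=13, I/O yield, promote→Q0. Q0=[P4,P5,P3] Q1=[P1,P2] Q2=[]
t=6-8: P4@Q0 runs 2, rem=11, quantum used, demote→Q1. Q0=[P5,P3] Q1=[P1,P2,P4] Q2=[]
t=8-10: P5@Q0 runs 2, rem=10, quantum used, demote→Q1. Q0=[P3] Q1=[P1,P2,P4,P5] Q2=[]
t=10-12: P3@Q0 runs 2, rem=11, I/O yield, promote→Q0. Q0=[P3] Q1=[P1,P2,P4,P5] Q2=[]
t=12-14: P3@Q0 runs 2, rem=9, I/O yield, promote→Q0. Q0=[P3] Q1=[P1,P2,P4,P5] Q2=[]
t=14-16: P3@Q0 runs 2, rem=7, I/O yield, promote→Q0. Q0=[P3] Q1=[P1,P2,P4,P5] Q2=[]
t=16-18: P3@Q0 runs 2, rem=5, I/O yield, promote→Q0. Q0=[P3] Q1=[P1,P2,P4,P5] Q2=[]
t=18-20: P3@Q0 runs 2, rem=3, I/O yield, promote→Q0. Q0=[P3] Q1=[P1,P2,P4,P5] Q2=[]
t=20-22: P3@Q0 runs 2, rem=1, I/O yield, promote→Q0. Q0=[P3] Q1=[P1,P2,P4,P5] Q2=[]
t=22-23: P3@Q0 runs 1, rem=0, completes. Q0=[] Q1=[P1,P2,P4,P5] Q2=[]
t=23-26: P1@Q1 runs 3, rem=0, completes. Q0=[] Q1=[P2,P4,P5] Q2=[]
t=26-31: P2@Q1 runs 5, rem=6, quantum used, demote→Q2. Q0=[] Q1=[P4,P5] Q2=[P2]
t=31-36: P4@Q1 runs 5, rem=6, quantum used, demote→Q2. Q0=[] Q1=[P5] Q2=[P2,P4]
t=36-41: P5@Q1 runs 5, rem=5, quantum used, demote→Q2. Q0=[] Q1=[] Q2=[P2,P4,P5]
t=41-47: P2@Q2 runs 6, rem=0, completes. Q0=[] Q1=[] Q2=[P4,P5]
t=47-53: P4@Q2 runs 6, rem=0, completes. Q0=[] Q1=[] Q2=[P5]
t=53-58: P5@Q2 runs 5, rem=0, completes. Q0=[] Q1=[] Q2=[]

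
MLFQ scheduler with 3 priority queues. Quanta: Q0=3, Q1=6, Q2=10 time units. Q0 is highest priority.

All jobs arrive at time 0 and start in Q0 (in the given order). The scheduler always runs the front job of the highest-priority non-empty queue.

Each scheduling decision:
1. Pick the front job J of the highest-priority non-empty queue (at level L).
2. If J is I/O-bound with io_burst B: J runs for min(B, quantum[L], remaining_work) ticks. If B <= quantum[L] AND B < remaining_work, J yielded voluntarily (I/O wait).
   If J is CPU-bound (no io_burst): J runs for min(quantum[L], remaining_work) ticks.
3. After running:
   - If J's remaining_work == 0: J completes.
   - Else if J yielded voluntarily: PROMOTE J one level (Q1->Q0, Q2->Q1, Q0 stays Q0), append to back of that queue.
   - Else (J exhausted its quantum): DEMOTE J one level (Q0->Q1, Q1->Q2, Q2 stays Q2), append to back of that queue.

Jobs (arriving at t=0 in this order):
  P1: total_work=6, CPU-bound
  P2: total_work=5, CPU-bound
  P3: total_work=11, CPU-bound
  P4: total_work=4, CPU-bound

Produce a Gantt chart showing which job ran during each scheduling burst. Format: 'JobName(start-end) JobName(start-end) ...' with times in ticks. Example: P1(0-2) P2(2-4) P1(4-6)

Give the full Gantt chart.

t=0-3: P1@Q0 runs 3, rem=3, quantum used, demote→Q1. Q0=[P2,P3,P4] Q1=[P1] Q2=[]
t=3-6: P2@Q0 runs 3, rem=2, quantum used, demote→Q1. Q0=[P3,P4] Q1=[P1,P2] Q2=[]
t=6-9: P3@Q0 runs 3, rem=8, quantum used, demote→Q1. Q0=[P4] Q1=[P1,P2,P3] Q2=[]
t=9-12: P4@Q0 runs 3, rem=1, quantum used, demote→Q1. Q0=[] Q1=[P1,P2,P3,P4] Q2=[]
t=12-15: P1@Q1 runs 3, rem=0, completes. Q0=[] Q1=[P2,P3,P4] Q2=[]
t=15-17: P2@Q1 runs 2, rem=0, completes. Q0=[] Q1=[P3,P4] Q2=[]
t=17-23: P3@Q1 runs 6, rem=2, quantum used, demote→Q2. Q0=[] Q1=[P4] Q2=[P3]
t=23-24: P4@Q1 runs 1, rem=0, completes. Q0=[] Q1=[] Q2=[P3]
t=24-26: P3@Q2 runs 2, rem=0, completes. Q0=[] Q1=[] Q2=[]

Answer: P1(0-3) P2(3-6) P3(6-9) P4(9-12) P1(12-15) P2(15-17) P3(17-23) P4(23-24) P3(24-26)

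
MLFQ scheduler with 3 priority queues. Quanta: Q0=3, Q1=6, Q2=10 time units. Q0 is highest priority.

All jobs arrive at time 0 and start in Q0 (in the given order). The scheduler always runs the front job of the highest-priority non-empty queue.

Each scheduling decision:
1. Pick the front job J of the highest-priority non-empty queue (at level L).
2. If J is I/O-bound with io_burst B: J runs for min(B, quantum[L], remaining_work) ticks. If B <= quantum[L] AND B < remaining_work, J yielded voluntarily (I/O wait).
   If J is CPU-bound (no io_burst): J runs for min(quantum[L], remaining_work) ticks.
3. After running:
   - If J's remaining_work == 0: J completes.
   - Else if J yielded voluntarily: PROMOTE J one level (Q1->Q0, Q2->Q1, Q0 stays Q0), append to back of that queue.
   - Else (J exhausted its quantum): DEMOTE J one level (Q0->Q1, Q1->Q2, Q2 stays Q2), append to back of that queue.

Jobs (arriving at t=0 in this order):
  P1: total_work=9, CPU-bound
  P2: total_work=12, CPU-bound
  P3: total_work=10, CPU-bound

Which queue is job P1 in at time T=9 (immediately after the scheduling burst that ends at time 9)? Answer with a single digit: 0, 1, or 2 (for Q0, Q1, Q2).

t=0-3: P1@Q0 runs 3, rem=6, quantum used, demote→Q1. Q0=[P2,P3] Q1=[P1] Q2=[]
t=3-6: P2@Q0 runs 3, rem=9, quantum used, demote→Q1. Q0=[P3] Q1=[P1,P2] Q2=[]
t=6-9: P3@Q0 runs 3, rem=7, quantum used, demote→Q1. Q0=[] Q1=[P1,P2,P3] Q2=[]
t=9-15: P1@Q1 runs 6, rem=0, completes. Q0=[] Q1=[P2,P3] Q2=[]
t=15-21: P2@Q1 runs 6, rem=3, quantum used, demote→Q2. Q0=[] Q1=[P3] Q2=[P2]
t=21-27: P3@Q1 runs 6, rem=1, quantum used, demote→Q2. Q0=[] Q1=[] Q2=[P2,P3]
t=27-30: P2@Q2 runs 3, rem=0, completes. Q0=[] Q1=[] Q2=[P3]
t=30-31: P3@Q2 runs 1, rem=0, completes. Q0=[] Q1=[] Q2=[]

Answer: 1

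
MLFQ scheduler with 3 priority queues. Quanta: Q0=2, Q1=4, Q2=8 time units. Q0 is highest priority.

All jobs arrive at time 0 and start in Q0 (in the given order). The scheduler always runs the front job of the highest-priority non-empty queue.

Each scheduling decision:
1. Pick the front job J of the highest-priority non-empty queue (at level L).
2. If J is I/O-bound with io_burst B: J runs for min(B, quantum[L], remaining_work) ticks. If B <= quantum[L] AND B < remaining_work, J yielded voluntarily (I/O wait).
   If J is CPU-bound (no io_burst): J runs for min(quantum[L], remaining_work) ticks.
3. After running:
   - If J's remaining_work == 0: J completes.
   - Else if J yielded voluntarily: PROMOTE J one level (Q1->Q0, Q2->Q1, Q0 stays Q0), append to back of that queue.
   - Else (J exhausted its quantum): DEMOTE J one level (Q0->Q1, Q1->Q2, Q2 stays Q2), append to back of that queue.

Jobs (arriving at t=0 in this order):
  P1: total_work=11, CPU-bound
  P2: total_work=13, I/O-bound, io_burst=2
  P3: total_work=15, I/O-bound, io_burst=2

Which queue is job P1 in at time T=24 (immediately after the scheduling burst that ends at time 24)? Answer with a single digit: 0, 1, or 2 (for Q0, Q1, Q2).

t=0-2: P1@Q0 runs 2, rem=9, quantum used, demote→Q1. Q0=[P2,P3] Q1=[P1] Q2=[]
t=2-4: P2@Q0 runs 2, rem=11, I/O yield, promote→Q0. Q0=[P3,P2] Q1=[P1] Q2=[]
t=4-6: P3@Q0 runs 2, rem=13, I/O yield, promote→Q0. Q0=[P2,P3] Q1=[P1] Q2=[]
t=6-8: P2@Q0 runs 2, rem=9, I/O yield, promote→Q0. Q0=[P3,P2] Q1=[P1] Q2=[]
t=8-10: P3@Q0 runs 2, rem=11, I/O yield, promote→Q0. Q0=[P2,P3] Q1=[P1] Q2=[]
t=10-12: P2@Q0 runs 2, rem=7, I/O yield, promote→Q0. Q0=[P3,P2] Q1=[P1] Q2=[]
t=12-14: P3@Q0 runs 2, rem=9, I/O yield, promote→Q0. Q0=[P2,P3] Q1=[P1] Q2=[]
t=14-16: P2@Q0 runs 2, rem=5, I/O yield, promote→Q0. Q0=[P3,P2] Q1=[P1] Q2=[]
t=16-18: P3@Q0 runs 2, rem=7, I/O yield, promote→Q0. Q0=[P2,P3] Q1=[P1] Q2=[]
t=18-20: P2@Q0 runs 2, rem=3, I/O yield, promote→Q0. Q0=[P3,P2] Q1=[P1] Q2=[]
t=20-22: P3@Q0 runs 2, rem=5, I/O yield, promote→Q0. Q0=[P2,P3] Q1=[P1] Q2=[]
t=22-24: P2@Q0 runs 2, rem=1, I/O yield, promote→Q0. Q0=[P3,P2] Q1=[P1] Q2=[]
t=24-26: P3@Q0 runs 2, rem=3, I/O yield, promote→Q0. Q0=[P2,P3] Q1=[P1] Q2=[]
t=26-27: P2@Q0 runs 1, rem=0, completes. Q0=[P3] Q1=[P1] Q2=[]
t=27-29: P3@Q0 runs 2, rem=1, I/O yield, promote→Q0. Q0=[P3] Q1=[P1] Q2=[]
t=29-30: P3@Q0 runs 1, rem=0, completes. Q0=[] Q1=[P1] Q2=[]
t=30-34: P1@Q1 runs 4, rem=5, quantum used, demote→Q2. Q0=[] Q1=[] Q2=[P1]
t=34-39: P1@Q2 runs 5, rem=0, completes. Q0=[] Q1=[] Q2=[]

Answer: 1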